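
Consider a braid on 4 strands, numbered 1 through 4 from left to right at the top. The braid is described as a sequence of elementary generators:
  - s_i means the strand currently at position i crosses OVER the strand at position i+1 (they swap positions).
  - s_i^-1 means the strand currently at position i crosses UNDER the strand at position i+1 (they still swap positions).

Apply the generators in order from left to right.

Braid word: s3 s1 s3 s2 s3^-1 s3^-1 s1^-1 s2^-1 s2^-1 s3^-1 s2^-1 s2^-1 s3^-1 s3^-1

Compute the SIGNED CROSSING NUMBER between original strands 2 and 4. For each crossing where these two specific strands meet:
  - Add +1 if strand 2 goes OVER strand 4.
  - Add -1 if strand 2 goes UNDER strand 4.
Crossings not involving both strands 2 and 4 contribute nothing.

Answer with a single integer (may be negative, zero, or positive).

Gen 1: crossing 3x4. Both 2&4? no. Sum: 0
Gen 2: crossing 1x2. Both 2&4? no. Sum: 0
Gen 3: crossing 4x3. Both 2&4? no. Sum: 0
Gen 4: crossing 1x3. Both 2&4? no. Sum: 0
Gen 5: crossing 1x4. Both 2&4? no. Sum: 0
Gen 6: crossing 4x1. Both 2&4? no. Sum: 0
Gen 7: crossing 2x3. Both 2&4? no. Sum: 0
Gen 8: crossing 2x1. Both 2&4? no. Sum: 0
Gen 9: crossing 1x2. Both 2&4? no. Sum: 0
Gen 10: crossing 1x4. Both 2&4? no. Sum: 0
Gen 11: 2 under 4. Both 2&4? yes. Contrib: -1. Sum: -1
Gen 12: 4 under 2. Both 2&4? yes. Contrib: +1. Sum: 0
Gen 13: crossing 4x1. Both 2&4? no. Sum: 0
Gen 14: crossing 1x4. Both 2&4? no. Sum: 0

Answer: 0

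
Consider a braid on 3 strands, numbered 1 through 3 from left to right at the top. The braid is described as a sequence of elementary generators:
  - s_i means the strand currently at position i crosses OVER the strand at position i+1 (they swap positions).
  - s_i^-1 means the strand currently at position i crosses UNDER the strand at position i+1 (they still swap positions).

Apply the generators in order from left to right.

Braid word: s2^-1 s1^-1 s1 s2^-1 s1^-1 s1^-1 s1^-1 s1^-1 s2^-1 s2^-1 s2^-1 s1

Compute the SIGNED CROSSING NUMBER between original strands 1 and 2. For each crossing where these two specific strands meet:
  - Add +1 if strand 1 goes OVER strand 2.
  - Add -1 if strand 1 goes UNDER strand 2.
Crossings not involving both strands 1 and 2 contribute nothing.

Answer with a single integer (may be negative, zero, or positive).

Answer: 0

Derivation:
Gen 1: crossing 2x3. Both 1&2? no. Sum: 0
Gen 2: crossing 1x3. Both 1&2? no. Sum: 0
Gen 3: crossing 3x1. Both 1&2? no. Sum: 0
Gen 4: crossing 3x2. Both 1&2? no. Sum: 0
Gen 5: 1 under 2. Both 1&2? yes. Contrib: -1. Sum: -1
Gen 6: 2 under 1. Both 1&2? yes. Contrib: +1. Sum: 0
Gen 7: 1 under 2. Both 1&2? yes. Contrib: -1. Sum: -1
Gen 8: 2 under 1. Both 1&2? yes. Contrib: +1. Sum: 0
Gen 9: crossing 2x3. Both 1&2? no. Sum: 0
Gen 10: crossing 3x2. Both 1&2? no. Sum: 0
Gen 11: crossing 2x3. Both 1&2? no. Sum: 0
Gen 12: crossing 1x3. Both 1&2? no. Sum: 0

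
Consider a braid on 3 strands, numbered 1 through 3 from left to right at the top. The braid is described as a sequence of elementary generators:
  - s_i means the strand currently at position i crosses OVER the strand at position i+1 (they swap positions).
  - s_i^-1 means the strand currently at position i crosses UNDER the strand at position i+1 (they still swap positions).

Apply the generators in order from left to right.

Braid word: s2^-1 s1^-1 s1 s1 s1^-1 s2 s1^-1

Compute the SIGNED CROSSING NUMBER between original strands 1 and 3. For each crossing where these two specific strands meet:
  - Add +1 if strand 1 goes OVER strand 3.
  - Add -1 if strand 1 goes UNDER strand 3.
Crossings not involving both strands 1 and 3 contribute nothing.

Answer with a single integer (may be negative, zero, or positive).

Gen 1: crossing 2x3. Both 1&3? no. Sum: 0
Gen 2: 1 under 3. Both 1&3? yes. Contrib: -1. Sum: -1
Gen 3: 3 over 1. Both 1&3? yes. Contrib: -1. Sum: -2
Gen 4: 1 over 3. Both 1&3? yes. Contrib: +1. Sum: -1
Gen 5: 3 under 1. Both 1&3? yes. Contrib: +1. Sum: 0
Gen 6: crossing 3x2. Both 1&3? no. Sum: 0
Gen 7: crossing 1x2. Both 1&3? no. Sum: 0

Answer: 0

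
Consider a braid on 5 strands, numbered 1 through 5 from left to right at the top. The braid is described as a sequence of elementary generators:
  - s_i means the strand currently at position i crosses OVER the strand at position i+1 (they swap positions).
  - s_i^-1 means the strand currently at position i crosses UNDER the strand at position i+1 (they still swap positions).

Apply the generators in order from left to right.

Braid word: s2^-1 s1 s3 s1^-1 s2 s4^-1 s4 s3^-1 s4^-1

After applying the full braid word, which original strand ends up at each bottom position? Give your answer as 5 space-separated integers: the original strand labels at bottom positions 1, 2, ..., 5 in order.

Gen 1 (s2^-1): strand 2 crosses under strand 3. Perm now: [1 3 2 4 5]
Gen 2 (s1): strand 1 crosses over strand 3. Perm now: [3 1 2 4 5]
Gen 3 (s3): strand 2 crosses over strand 4. Perm now: [3 1 4 2 5]
Gen 4 (s1^-1): strand 3 crosses under strand 1. Perm now: [1 3 4 2 5]
Gen 5 (s2): strand 3 crosses over strand 4. Perm now: [1 4 3 2 5]
Gen 6 (s4^-1): strand 2 crosses under strand 5. Perm now: [1 4 3 5 2]
Gen 7 (s4): strand 5 crosses over strand 2. Perm now: [1 4 3 2 5]
Gen 8 (s3^-1): strand 3 crosses under strand 2. Perm now: [1 4 2 3 5]
Gen 9 (s4^-1): strand 3 crosses under strand 5. Perm now: [1 4 2 5 3]

Answer: 1 4 2 5 3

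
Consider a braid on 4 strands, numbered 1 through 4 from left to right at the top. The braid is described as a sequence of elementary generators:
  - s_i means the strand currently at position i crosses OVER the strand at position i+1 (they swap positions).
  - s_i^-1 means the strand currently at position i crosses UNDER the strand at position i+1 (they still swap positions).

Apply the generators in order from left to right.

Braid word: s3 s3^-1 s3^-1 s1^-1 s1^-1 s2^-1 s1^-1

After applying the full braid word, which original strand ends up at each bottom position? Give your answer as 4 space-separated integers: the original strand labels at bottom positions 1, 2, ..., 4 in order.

Answer: 4 1 2 3

Derivation:
Gen 1 (s3): strand 3 crosses over strand 4. Perm now: [1 2 4 3]
Gen 2 (s3^-1): strand 4 crosses under strand 3. Perm now: [1 2 3 4]
Gen 3 (s3^-1): strand 3 crosses under strand 4. Perm now: [1 2 4 3]
Gen 4 (s1^-1): strand 1 crosses under strand 2. Perm now: [2 1 4 3]
Gen 5 (s1^-1): strand 2 crosses under strand 1. Perm now: [1 2 4 3]
Gen 6 (s2^-1): strand 2 crosses under strand 4. Perm now: [1 4 2 3]
Gen 7 (s1^-1): strand 1 crosses under strand 4. Perm now: [4 1 2 3]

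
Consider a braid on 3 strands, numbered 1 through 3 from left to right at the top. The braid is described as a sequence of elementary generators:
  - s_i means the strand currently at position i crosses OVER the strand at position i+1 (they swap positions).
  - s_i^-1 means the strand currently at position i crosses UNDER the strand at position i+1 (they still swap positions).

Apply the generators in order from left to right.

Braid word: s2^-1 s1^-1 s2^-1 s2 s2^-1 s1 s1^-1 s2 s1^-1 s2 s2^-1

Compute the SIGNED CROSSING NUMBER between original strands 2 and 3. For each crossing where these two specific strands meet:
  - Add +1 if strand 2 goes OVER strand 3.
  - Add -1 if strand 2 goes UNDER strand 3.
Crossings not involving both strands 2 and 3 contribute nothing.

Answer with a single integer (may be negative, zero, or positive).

Answer: -5

Derivation:
Gen 1: 2 under 3. Both 2&3? yes. Contrib: -1. Sum: -1
Gen 2: crossing 1x3. Both 2&3? no. Sum: -1
Gen 3: crossing 1x2. Both 2&3? no. Sum: -1
Gen 4: crossing 2x1. Both 2&3? no. Sum: -1
Gen 5: crossing 1x2. Both 2&3? no. Sum: -1
Gen 6: 3 over 2. Both 2&3? yes. Contrib: -1. Sum: -2
Gen 7: 2 under 3. Both 2&3? yes. Contrib: -1. Sum: -3
Gen 8: crossing 2x1. Both 2&3? no. Sum: -3
Gen 9: crossing 3x1. Both 2&3? no. Sum: -3
Gen 10: 3 over 2. Both 2&3? yes. Contrib: -1. Sum: -4
Gen 11: 2 under 3. Both 2&3? yes. Contrib: -1. Sum: -5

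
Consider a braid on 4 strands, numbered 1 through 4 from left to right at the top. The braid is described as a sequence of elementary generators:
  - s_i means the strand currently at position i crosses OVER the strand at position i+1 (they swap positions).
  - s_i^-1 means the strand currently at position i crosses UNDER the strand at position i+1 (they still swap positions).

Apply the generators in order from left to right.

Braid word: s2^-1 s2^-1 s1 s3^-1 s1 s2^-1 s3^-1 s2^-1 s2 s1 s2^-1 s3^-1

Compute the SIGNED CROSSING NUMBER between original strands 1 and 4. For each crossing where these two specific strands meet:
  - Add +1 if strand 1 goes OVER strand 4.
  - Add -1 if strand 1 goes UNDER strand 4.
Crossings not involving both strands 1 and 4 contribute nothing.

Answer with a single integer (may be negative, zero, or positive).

Answer: 1

Derivation:
Gen 1: crossing 2x3. Both 1&4? no. Sum: 0
Gen 2: crossing 3x2. Both 1&4? no. Sum: 0
Gen 3: crossing 1x2. Both 1&4? no. Sum: 0
Gen 4: crossing 3x4. Both 1&4? no. Sum: 0
Gen 5: crossing 2x1. Both 1&4? no. Sum: 0
Gen 6: crossing 2x4. Both 1&4? no. Sum: 0
Gen 7: crossing 2x3. Both 1&4? no. Sum: 0
Gen 8: crossing 4x3. Both 1&4? no. Sum: 0
Gen 9: crossing 3x4. Both 1&4? no. Sum: 0
Gen 10: 1 over 4. Both 1&4? yes. Contrib: +1. Sum: 1
Gen 11: crossing 1x3. Both 1&4? no. Sum: 1
Gen 12: crossing 1x2. Both 1&4? no. Sum: 1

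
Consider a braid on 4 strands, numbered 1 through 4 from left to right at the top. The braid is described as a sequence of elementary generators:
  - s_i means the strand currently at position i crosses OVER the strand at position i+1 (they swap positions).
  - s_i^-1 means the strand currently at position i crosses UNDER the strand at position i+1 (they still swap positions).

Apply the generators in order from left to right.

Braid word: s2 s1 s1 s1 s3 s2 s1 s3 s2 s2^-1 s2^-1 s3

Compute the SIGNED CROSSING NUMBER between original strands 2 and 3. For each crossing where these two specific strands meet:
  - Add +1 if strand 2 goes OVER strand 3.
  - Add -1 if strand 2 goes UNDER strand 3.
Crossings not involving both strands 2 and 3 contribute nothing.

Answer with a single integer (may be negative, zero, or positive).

Gen 1: 2 over 3. Both 2&3? yes. Contrib: +1. Sum: 1
Gen 2: crossing 1x3. Both 2&3? no. Sum: 1
Gen 3: crossing 3x1. Both 2&3? no. Sum: 1
Gen 4: crossing 1x3. Both 2&3? no. Sum: 1
Gen 5: crossing 2x4. Both 2&3? no. Sum: 1
Gen 6: crossing 1x4. Both 2&3? no. Sum: 1
Gen 7: crossing 3x4. Both 2&3? no. Sum: 1
Gen 8: crossing 1x2. Both 2&3? no. Sum: 1
Gen 9: 3 over 2. Both 2&3? yes. Contrib: -1. Sum: 0
Gen 10: 2 under 3. Both 2&3? yes. Contrib: -1. Sum: -1
Gen 11: 3 under 2. Both 2&3? yes. Contrib: +1. Sum: 0
Gen 12: crossing 3x1. Both 2&3? no. Sum: 0

Answer: 0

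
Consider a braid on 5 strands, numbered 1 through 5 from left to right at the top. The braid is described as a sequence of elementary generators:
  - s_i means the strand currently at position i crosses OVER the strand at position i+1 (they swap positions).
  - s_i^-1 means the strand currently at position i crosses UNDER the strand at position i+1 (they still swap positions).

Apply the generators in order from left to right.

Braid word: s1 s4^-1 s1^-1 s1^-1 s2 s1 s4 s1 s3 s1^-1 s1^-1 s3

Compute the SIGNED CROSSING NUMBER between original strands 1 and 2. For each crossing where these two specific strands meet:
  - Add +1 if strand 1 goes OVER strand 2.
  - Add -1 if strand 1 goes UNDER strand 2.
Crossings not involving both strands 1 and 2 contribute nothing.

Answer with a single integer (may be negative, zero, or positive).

Gen 1: 1 over 2. Both 1&2? yes. Contrib: +1. Sum: 1
Gen 2: crossing 4x5. Both 1&2? no. Sum: 1
Gen 3: 2 under 1. Both 1&2? yes. Contrib: +1. Sum: 2
Gen 4: 1 under 2. Both 1&2? yes. Contrib: -1. Sum: 1
Gen 5: crossing 1x3. Both 1&2? no. Sum: 1
Gen 6: crossing 2x3. Both 1&2? no. Sum: 1
Gen 7: crossing 5x4. Both 1&2? no. Sum: 1
Gen 8: crossing 3x2. Both 1&2? no. Sum: 1
Gen 9: crossing 1x4. Both 1&2? no. Sum: 1
Gen 10: crossing 2x3. Both 1&2? no. Sum: 1
Gen 11: crossing 3x2. Both 1&2? no. Sum: 1
Gen 12: crossing 4x1. Both 1&2? no. Sum: 1

Answer: 1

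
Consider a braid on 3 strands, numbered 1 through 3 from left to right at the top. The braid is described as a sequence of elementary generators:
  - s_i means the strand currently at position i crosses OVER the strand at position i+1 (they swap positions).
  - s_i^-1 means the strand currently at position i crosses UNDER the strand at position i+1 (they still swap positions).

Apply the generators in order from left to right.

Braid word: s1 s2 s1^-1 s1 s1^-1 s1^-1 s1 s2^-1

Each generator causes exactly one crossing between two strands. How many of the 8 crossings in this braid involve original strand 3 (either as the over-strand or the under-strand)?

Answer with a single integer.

Answer: 6

Derivation:
Gen 1: crossing 1x2. Involves strand 3? no. Count so far: 0
Gen 2: crossing 1x3. Involves strand 3? yes. Count so far: 1
Gen 3: crossing 2x3. Involves strand 3? yes. Count so far: 2
Gen 4: crossing 3x2. Involves strand 3? yes. Count so far: 3
Gen 5: crossing 2x3. Involves strand 3? yes. Count so far: 4
Gen 6: crossing 3x2. Involves strand 3? yes. Count so far: 5
Gen 7: crossing 2x3. Involves strand 3? yes. Count so far: 6
Gen 8: crossing 2x1. Involves strand 3? no. Count so far: 6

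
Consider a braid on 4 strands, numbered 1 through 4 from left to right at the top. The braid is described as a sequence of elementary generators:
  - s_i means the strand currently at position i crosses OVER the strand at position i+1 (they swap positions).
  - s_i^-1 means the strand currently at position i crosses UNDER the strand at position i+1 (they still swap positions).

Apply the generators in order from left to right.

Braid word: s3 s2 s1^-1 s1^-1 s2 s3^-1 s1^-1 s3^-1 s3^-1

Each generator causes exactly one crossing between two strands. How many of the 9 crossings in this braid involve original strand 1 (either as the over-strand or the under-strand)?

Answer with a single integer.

Answer: 3

Derivation:
Gen 1: crossing 3x4. Involves strand 1? no. Count so far: 0
Gen 2: crossing 2x4. Involves strand 1? no. Count so far: 0
Gen 3: crossing 1x4. Involves strand 1? yes. Count so far: 1
Gen 4: crossing 4x1. Involves strand 1? yes. Count so far: 2
Gen 5: crossing 4x2. Involves strand 1? no. Count so far: 2
Gen 6: crossing 4x3. Involves strand 1? no. Count so far: 2
Gen 7: crossing 1x2. Involves strand 1? yes. Count so far: 3
Gen 8: crossing 3x4. Involves strand 1? no. Count so far: 3
Gen 9: crossing 4x3. Involves strand 1? no. Count so far: 3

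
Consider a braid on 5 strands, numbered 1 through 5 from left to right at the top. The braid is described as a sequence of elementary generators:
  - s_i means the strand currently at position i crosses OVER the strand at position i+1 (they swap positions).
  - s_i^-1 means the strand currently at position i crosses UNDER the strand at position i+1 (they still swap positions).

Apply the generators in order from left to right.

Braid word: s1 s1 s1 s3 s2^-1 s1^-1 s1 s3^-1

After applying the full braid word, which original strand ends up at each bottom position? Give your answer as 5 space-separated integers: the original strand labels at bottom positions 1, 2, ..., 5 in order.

Answer: 2 4 3 1 5

Derivation:
Gen 1 (s1): strand 1 crosses over strand 2. Perm now: [2 1 3 4 5]
Gen 2 (s1): strand 2 crosses over strand 1. Perm now: [1 2 3 4 5]
Gen 3 (s1): strand 1 crosses over strand 2. Perm now: [2 1 3 4 5]
Gen 4 (s3): strand 3 crosses over strand 4. Perm now: [2 1 4 3 5]
Gen 5 (s2^-1): strand 1 crosses under strand 4. Perm now: [2 4 1 3 5]
Gen 6 (s1^-1): strand 2 crosses under strand 4. Perm now: [4 2 1 3 5]
Gen 7 (s1): strand 4 crosses over strand 2. Perm now: [2 4 1 3 5]
Gen 8 (s3^-1): strand 1 crosses under strand 3. Perm now: [2 4 3 1 5]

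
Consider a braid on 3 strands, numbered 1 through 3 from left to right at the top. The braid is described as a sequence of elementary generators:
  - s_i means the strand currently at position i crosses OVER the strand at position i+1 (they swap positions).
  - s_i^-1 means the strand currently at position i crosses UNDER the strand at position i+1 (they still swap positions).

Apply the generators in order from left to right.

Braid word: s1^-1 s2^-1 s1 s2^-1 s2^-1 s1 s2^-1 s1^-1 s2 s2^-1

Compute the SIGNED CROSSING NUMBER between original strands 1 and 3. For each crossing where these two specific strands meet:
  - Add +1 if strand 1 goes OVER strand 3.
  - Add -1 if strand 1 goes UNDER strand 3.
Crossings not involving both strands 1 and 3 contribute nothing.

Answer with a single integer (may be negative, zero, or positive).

Answer: 0

Derivation:
Gen 1: crossing 1x2. Both 1&3? no. Sum: 0
Gen 2: 1 under 3. Both 1&3? yes. Contrib: -1. Sum: -1
Gen 3: crossing 2x3. Both 1&3? no. Sum: -1
Gen 4: crossing 2x1. Both 1&3? no. Sum: -1
Gen 5: crossing 1x2. Both 1&3? no. Sum: -1
Gen 6: crossing 3x2. Both 1&3? no. Sum: -1
Gen 7: 3 under 1. Both 1&3? yes. Contrib: +1. Sum: 0
Gen 8: crossing 2x1. Both 1&3? no. Sum: 0
Gen 9: crossing 2x3. Both 1&3? no. Sum: 0
Gen 10: crossing 3x2. Both 1&3? no. Sum: 0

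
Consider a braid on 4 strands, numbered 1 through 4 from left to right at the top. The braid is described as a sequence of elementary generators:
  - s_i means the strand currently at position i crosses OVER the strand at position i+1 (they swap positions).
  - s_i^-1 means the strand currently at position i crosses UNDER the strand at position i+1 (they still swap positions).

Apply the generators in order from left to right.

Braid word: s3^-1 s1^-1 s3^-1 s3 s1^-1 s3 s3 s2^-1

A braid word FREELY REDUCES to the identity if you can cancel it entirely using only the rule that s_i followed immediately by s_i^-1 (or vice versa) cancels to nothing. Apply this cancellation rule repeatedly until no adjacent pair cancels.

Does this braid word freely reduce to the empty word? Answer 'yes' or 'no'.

Answer: no

Derivation:
Gen 1 (s3^-1): push. Stack: [s3^-1]
Gen 2 (s1^-1): push. Stack: [s3^-1 s1^-1]
Gen 3 (s3^-1): push. Stack: [s3^-1 s1^-1 s3^-1]
Gen 4 (s3): cancels prior s3^-1. Stack: [s3^-1 s1^-1]
Gen 5 (s1^-1): push. Stack: [s3^-1 s1^-1 s1^-1]
Gen 6 (s3): push. Stack: [s3^-1 s1^-1 s1^-1 s3]
Gen 7 (s3): push. Stack: [s3^-1 s1^-1 s1^-1 s3 s3]
Gen 8 (s2^-1): push. Stack: [s3^-1 s1^-1 s1^-1 s3 s3 s2^-1]
Reduced word: s3^-1 s1^-1 s1^-1 s3 s3 s2^-1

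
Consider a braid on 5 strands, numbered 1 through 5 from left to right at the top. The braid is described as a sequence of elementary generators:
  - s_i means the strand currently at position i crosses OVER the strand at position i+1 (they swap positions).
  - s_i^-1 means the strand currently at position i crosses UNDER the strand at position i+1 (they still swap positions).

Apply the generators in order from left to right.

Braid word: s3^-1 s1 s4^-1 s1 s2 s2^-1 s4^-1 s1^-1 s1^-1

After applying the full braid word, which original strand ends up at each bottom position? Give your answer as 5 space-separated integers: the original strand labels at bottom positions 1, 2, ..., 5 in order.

Answer: 1 2 4 3 5

Derivation:
Gen 1 (s3^-1): strand 3 crosses under strand 4. Perm now: [1 2 4 3 5]
Gen 2 (s1): strand 1 crosses over strand 2. Perm now: [2 1 4 3 5]
Gen 3 (s4^-1): strand 3 crosses under strand 5. Perm now: [2 1 4 5 3]
Gen 4 (s1): strand 2 crosses over strand 1. Perm now: [1 2 4 5 3]
Gen 5 (s2): strand 2 crosses over strand 4. Perm now: [1 4 2 5 3]
Gen 6 (s2^-1): strand 4 crosses under strand 2. Perm now: [1 2 4 5 3]
Gen 7 (s4^-1): strand 5 crosses under strand 3. Perm now: [1 2 4 3 5]
Gen 8 (s1^-1): strand 1 crosses under strand 2. Perm now: [2 1 4 3 5]
Gen 9 (s1^-1): strand 2 crosses under strand 1. Perm now: [1 2 4 3 5]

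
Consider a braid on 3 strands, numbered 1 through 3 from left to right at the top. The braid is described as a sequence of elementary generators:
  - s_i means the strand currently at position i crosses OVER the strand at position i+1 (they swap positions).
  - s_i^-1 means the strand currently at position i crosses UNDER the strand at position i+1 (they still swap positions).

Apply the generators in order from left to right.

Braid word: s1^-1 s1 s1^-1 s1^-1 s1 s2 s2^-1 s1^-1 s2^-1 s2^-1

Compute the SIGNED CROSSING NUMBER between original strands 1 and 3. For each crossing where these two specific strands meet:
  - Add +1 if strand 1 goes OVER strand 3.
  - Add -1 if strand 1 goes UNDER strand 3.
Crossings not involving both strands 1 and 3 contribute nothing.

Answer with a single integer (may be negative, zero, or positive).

Answer: 2

Derivation:
Gen 1: crossing 1x2. Both 1&3? no. Sum: 0
Gen 2: crossing 2x1. Both 1&3? no. Sum: 0
Gen 3: crossing 1x2. Both 1&3? no. Sum: 0
Gen 4: crossing 2x1. Both 1&3? no. Sum: 0
Gen 5: crossing 1x2. Both 1&3? no. Sum: 0
Gen 6: 1 over 3. Both 1&3? yes. Contrib: +1. Sum: 1
Gen 7: 3 under 1. Both 1&3? yes. Contrib: +1. Sum: 2
Gen 8: crossing 2x1. Both 1&3? no. Sum: 2
Gen 9: crossing 2x3. Both 1&3? no. Sum: 2
Gen 10: crossing 3x2. Both 1&3? no. Sum: 2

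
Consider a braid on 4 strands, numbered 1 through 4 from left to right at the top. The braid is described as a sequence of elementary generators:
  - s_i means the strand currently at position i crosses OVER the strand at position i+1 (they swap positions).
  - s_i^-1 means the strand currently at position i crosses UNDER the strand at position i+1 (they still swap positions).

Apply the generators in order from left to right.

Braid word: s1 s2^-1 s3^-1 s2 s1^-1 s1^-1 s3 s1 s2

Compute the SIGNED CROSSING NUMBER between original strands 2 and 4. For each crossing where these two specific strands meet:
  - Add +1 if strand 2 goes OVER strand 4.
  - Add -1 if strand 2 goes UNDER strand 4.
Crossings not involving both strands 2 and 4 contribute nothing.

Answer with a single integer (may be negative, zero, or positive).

Answer: 1

Derivation:
Gen 1: crossing 1x2. Both 2&4? no. Sum: 0
Gen 2: crossing 1x3. Both 2&4? no. Sum: 0
Gen 3: crossing 1x4. Both 2&4? no. Sum: 0
Gen 4: crossing 3x4. Both 2&4? no. Sum: 0
Gen 5: 2 under 4. Both 2&4? yes. Contrib: -1. Sum: -1
Gen 6: 4 under 2. Both 2&4? yes. Contrib: +1. Sum: 0
Gen 7: crossing 3x1. Both 2&4? no. Sum: 0
Gen 8: 2 over 4. Both 2&4? yes. Contrib: +1. Sum: 1
Gen 9: crossing 2x1. Both 2&4? no. Sum: 1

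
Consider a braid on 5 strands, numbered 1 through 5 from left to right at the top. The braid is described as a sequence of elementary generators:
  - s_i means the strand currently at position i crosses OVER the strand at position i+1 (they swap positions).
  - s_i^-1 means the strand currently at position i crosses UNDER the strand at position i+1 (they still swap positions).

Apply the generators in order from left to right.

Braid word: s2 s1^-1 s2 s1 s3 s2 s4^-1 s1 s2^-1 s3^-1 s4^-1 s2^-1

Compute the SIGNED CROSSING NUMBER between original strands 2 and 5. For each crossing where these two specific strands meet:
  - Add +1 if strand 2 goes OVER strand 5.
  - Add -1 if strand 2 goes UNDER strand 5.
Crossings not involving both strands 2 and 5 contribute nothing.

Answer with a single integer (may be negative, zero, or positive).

Gen 1: crossing 2x3. Both 2&5? no. Sum: 0
Gen 2: crossing 1x3. Both 2&5? no. Sum: 0
Gen 3: crossing 1x2. Both 2&5? no. Sum: 0
Gen 4: crossing 3x2. Both 2&5? no. Sum: 0
Gen 5: crossing 1x4. Both 2&5? no. Sum: 0
Gen 6: crossing 3x4. Both 2&5? no. Sum: 0
Gen 7: crossing 1x5. Both 2&5? no. Sum: 0
Gen 8: crossing 2x4. Both 2&5? no. Sum: 0
Gen 9: crossing 2x3. Both 2&5? no. Sum: 0
Gen 10: 2 under 5. Both 2&5? yes. Contrib: -1. Sum: -1
Gen 11: crossing 2x1. Both 2&5? no. Sum: -1
Gen 12: crossing 3x5. Both 2&5? no. Sum: -1

Answer: -1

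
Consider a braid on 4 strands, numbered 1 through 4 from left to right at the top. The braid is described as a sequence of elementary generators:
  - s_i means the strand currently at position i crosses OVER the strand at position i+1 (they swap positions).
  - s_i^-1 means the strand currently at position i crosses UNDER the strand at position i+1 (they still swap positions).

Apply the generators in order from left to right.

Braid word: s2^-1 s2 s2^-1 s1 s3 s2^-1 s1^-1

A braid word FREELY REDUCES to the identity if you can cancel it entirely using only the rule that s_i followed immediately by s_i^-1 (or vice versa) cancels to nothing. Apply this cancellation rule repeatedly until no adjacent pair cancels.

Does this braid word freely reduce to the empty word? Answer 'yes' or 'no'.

Answer: no

Derivation:
Gen 1 (s2^-1): push. Stack: [s2^-1]
Gen 2 (s2): cancels prior s2^-1. Stack: []
Gen 3 (s2^-1): push. Stack: [s2^-1]
Gen 4 (s1): push. Stack: [s2^-1 s1]
Gen 5 (s3): push. Stack: [s2^-1 s1 s3]
Gen 6 (s2^-1): push. Stack: [s2^-1 s1 s3 s2^-1]
Gen 7 (s1^-1): push. Stack: [s2^-1 s1 s3 s2^-1 s1^-1]
Reduced word: s2^-1 s1 s3 s2^-1 s1^-1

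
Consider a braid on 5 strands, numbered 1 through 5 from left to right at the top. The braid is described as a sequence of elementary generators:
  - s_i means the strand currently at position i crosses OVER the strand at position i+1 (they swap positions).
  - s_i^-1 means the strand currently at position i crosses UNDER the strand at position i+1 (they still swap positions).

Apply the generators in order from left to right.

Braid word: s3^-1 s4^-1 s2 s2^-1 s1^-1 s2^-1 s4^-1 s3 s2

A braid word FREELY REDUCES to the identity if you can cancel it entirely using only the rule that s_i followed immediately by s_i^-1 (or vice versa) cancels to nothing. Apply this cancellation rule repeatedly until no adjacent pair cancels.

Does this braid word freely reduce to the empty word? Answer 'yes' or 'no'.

Gen 1 (s3^-1): push. Stack: [s3^-1]
Gen 2 (s4^-1): push. Stack: [s3^-1 s4^-1]
Gen 3 (s2): push. Stack: [s3^-1 s4^-1 s2]
Gen 4 (s2^-1): cancels prior s2. Stack: [s3^-1 s4^-1]
Gen 5 (s1^-1): push. Stack: [s3^-1 s4^-1 s1^-1]
Gen 6 (s2^-1): push. Stack: [s3^-1 s4^-1 s1^-1 s2^-1]
Gen 7 (s4^-1): push. Stack: [s3^-1 s4^-1 s1^-1 s2^-1 s4^-1]
Gen 8 (s3): push. Stack: [s3^-1 s4^-1 s1^-1 s2^-1 s4^-1 s3]
Gen 9 (s2): push. Stack: [s3^-1 s4^-1 s1^-1 s2^-1 s4^-1 s3 s2]
Reduced word: s3^-1 s4^-1 s1^-1 s2^-1 s4^-1 s3 s2

Answer: no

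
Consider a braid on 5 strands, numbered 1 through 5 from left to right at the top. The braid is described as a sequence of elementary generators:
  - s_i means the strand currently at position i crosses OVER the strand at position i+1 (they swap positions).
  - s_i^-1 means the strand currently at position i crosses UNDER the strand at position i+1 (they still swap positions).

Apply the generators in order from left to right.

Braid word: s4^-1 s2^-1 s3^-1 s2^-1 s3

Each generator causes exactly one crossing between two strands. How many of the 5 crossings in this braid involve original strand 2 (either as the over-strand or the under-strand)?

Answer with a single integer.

Gen 1: crossing 4x5. Involves strand 2? no. Count so far: 0
Gen 2: crossing 2x3. Involves strand 2? yes. Count so far: 1
Gen 3: crossing 2x5. Involves strand 2? yes. Count so far: 2
Gen 4: crossing 3x5. Involves strand 2? no. Count so far: 2
Gen 5: crossing 3x2. Involves strand 2? yes. Count so far: 3

Answer: 3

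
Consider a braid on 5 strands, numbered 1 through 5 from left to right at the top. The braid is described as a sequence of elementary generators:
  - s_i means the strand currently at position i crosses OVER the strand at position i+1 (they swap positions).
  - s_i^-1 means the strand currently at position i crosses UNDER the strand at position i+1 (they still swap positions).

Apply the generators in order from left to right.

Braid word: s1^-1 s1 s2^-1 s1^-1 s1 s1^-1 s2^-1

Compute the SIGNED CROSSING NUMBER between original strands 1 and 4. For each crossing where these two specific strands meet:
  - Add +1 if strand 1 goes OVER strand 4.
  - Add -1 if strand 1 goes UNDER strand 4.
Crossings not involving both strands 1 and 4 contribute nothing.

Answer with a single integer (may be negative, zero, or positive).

Answer: 0

Derivation:
Gen 1: crossing 1x2. Both 1&4? no. Sum: 0
Gen 2: crossing 2x1. Both 1&4? no. Sum: 0
Gen 3: crossing 2x3. Both 1&4? no. Sum: 0
Gen 4: crossing 1x3. Both 1&4? no. Sum: 0
Gen 5: crossing 3x1. Both 1&4? no. Sum: 0
Gen 6: crossing 1x3. Both 1&4? no. Sum: 0
Gen 7: crossing 1x2. Both 1&4? no. Sum: 0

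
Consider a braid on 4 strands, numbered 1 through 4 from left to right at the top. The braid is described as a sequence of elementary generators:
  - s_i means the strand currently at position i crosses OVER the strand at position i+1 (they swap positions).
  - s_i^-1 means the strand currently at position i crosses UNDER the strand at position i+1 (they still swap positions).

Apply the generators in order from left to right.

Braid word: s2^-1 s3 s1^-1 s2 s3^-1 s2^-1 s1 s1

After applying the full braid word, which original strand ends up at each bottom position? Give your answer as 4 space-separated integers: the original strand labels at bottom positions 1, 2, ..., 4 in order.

Answer: 3 2 4 1

Derivation:
Gen 1 (s2^-1): strand 2 crosses under strand 3. Perm now: [1 3 2 4]
Gen 2 (s3): strand 2 crosses over strand 4. Perm now: [1 3 4 2]
Gen 3 (s1^-1): strand 1 crosses under strand 3. Perm now: [3 1 4 2]
Gen 4 (s2): strand 1 crosses over strand 4. Perm now: [3 4 1 2]
Gen 5 (s3^-1): strand 1 crosses under strand 2. Perm now: [3 4 2 1]
Gen 6 (s2^-1): strand 4 crosses under strand 2. Perm now: [3 2 4 1]
Gen 7 (s1): strand 3 crosses over strand 2. Perm now: [2 3 4 1]
Gen 8 (s1): strand 2 crosses over strand 3. Perm now: [3 2 4 1]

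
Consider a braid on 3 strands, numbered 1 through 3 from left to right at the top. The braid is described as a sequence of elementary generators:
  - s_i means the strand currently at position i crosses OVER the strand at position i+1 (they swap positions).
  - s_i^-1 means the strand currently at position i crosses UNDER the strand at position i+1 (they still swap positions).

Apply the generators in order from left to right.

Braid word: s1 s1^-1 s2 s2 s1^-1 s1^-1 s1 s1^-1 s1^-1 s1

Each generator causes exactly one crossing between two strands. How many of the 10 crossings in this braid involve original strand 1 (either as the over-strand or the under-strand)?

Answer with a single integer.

Gen 1: crossing 1x2. Involves strand 1? yes. Count so far: 1
Gen 2: crossing 2x1. Involves strand 1? yes. Count so far: 2
Gen 3: crossing 2x3. Involves strand 1? no. Count so far: 2
Gen 4: crossing 3x2. Involves strand 1? no. Count so far: 2
Gen 5: crossing 1x2. Involves strand 1? yes. Count so far: 3
Gen 6: crossing 2x1. Involves strand 1? yes. Count so far: 4
Gen 7: crossing 1x2. Involves strand 1? yes. Count so far: 5
Gen 8: crossing 2x1. Involves strand 1? yes. Count so far: 6
Gen 9: crossing 1x2. Involves strand 1? yes. Count so far: 7
Gen 10: crossing 2x1. Involves strand 1? yes. Count so far: 8

Answer: 8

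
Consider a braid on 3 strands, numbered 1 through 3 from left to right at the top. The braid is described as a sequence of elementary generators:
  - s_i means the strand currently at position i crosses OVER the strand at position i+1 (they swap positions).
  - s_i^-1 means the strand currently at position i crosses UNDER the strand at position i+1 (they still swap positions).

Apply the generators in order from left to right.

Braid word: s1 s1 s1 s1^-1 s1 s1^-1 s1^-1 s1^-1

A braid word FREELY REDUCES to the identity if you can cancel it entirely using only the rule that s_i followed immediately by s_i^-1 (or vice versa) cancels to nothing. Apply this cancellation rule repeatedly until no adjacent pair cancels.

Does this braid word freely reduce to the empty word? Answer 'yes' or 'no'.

Gen 1 (s1): push. Stack: [s1]
Gen 2 (s1): push. Stack: [s1 s1]
Gen 3 (s1): push. Stack: [s1 s1 s1]
Gen 4 (s1^-1): cancels prior s1. Stack: [s1 s1]
Gen 5 (s1): push. Stack: [s1 s1 s1]
Gen 6 (s1^-1): cancels prior s1. Stack: [s1 s1]
Gen 7 (s1^-1): cancels prior s1. Stack: [s1]
Gen 8 (s1^-1): cancels prior s1. Stack: []
Reduced word: (empty)

Answer: yes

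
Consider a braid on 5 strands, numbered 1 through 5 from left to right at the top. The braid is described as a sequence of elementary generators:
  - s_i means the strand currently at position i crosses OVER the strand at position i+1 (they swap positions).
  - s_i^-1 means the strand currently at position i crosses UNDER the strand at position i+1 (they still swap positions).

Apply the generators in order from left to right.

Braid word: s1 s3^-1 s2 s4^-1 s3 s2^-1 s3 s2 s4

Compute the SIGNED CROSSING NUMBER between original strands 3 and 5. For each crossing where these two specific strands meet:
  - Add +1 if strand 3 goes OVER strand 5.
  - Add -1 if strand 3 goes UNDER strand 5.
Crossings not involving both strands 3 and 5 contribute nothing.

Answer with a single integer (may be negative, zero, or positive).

Answer: -1

Derivation:
Gen 1: crossing 1x2. Both 3&5? no. Sum: 0
Gen 2: crossing 3x4. Both 3&5? no. Sum: 0
Gen 3: crossing 1x4. Both 3&5? no. Sum: 0
Gen 4: 3 under 5. Both 3&5? yes. Contrib: -1. Sum: -1
Gen 5: crossing 1x5. Both 3&5? no. Sum: -1
Gen 6: crossing 4x5. Both 3&5? no. Sum: -1
Gen 7: crossing 4x1. Both 3&5? no. Sum: -1
Gen 8: crossing 5x1. Both 3&5? no. Sum: -1
Gen 9: crossing 4x3. Both 3&5? no. Sum: -1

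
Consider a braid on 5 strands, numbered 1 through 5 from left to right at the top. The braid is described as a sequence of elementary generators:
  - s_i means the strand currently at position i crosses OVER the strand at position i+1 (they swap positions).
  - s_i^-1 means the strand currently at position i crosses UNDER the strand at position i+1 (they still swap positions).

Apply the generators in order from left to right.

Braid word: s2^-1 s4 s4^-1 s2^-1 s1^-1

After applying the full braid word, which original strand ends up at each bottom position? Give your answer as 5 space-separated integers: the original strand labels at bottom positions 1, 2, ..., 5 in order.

Answer: 2 1 3 4 5

Derivation:
Gen 1 (s2^-1): strand 2 crosses under strand 3. Perm now: [1 3 2 4 5]
Gen 2 (s4): strand 4 crosses over strand 5. Perm now: [1 3 2 5 4]
Gen 3 (s4^-1): strand 5 crosses under strand 4. Perm now: [1 3 2 4 5]
Gen 4 (s2^-1): strand 3 crosses under strand 2. Perm now: [1 2 3 4 5]
Gen 5 (s1^-1): strand 1 crosses under strand 2. Perm now: [2 1 3 4 5]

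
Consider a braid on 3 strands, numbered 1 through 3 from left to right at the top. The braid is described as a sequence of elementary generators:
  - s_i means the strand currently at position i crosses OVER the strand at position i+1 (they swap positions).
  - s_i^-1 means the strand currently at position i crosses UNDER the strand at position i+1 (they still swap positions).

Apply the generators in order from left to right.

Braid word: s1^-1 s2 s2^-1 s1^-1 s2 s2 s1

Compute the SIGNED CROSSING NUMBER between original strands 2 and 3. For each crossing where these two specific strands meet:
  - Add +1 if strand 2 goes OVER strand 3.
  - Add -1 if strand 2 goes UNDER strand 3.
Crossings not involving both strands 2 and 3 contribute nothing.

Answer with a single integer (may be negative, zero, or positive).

Gen 1: crossing 1x2. Both 2&3? no. Sum: 0
Gen 2: crossing 1x3. Both 2&3? no. Sum: 0
Gen 3: crossing 3x1. Both 2&3? no. Sum: 0
Gen 4: crossing 2x1. Both 2&3? no. Sum: 0
Gen 5: 2 over 3. Both 2&3? yes. Contrib: +1. Sum: 1
Gen 6: 3 over 2. Both 2&3? yes. Contrib: -1. Sum: 0
Gen 7: crossing 1x2. Both 2&3? no. Sum: 0

Answer: 0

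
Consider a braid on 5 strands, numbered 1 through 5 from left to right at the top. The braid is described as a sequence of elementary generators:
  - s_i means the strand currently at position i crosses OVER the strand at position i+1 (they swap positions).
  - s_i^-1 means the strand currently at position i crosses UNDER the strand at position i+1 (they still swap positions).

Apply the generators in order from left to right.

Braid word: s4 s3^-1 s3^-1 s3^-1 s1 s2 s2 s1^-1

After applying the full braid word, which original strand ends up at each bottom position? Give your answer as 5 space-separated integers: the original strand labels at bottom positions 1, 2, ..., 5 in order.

Answer: 1 2 5 3 4

Derivation:
Gen 1 (s4): strand 4 crosses over strand 5. Perm now: [1 2 3 5 4]
Gen 2 (s3^-1): strand 3 crosses under strand 5. Perm now: [1 2 5 3 4]
Gen 3 (s3^-1): strand 5 crosses under strand 3. Perm now: [1 2 3 5 4]
Gen 4 (s3^-1): strand 3 crosses under strand 5. Perm now: [1 2 5 3 4]
Gen 5 (s1): strand 1 crosses over strand 2. Perm now: [2 1 5 3 4]
Gen 6 (s2): strand 1 crosses over strand 5. Perm now: [2 5 1 3 4]
Gen 7 (s2): strand 5 crosses over strand 1. Perm now: [2 1 5 3 4]
Gen 8 (s1^-1): strand 2 crosses under strand 1. Perm now: [1 2 5 3 4]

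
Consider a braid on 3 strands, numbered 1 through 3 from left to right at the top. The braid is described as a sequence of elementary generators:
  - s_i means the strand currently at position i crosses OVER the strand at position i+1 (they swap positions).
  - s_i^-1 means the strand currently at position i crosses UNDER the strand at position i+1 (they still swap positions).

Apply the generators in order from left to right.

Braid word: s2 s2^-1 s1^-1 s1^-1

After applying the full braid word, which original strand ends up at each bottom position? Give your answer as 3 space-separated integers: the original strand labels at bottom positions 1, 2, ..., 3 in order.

Gen 1 (s2): strand 2 crosses over strand 3. Perm now: [1 3 2]
Gen 2 (s2^-1): strand 3 crosses under strand 2. Perm now: [1 2 3]
Gen 3 (s1^-1): strand 1 crosses under strand 2. Perm now: [2 1 3]
Gen 4 (s1^-1): strand 2 crosses under strand 1. Perm now: [1 2 3]

Answer: 1 2 3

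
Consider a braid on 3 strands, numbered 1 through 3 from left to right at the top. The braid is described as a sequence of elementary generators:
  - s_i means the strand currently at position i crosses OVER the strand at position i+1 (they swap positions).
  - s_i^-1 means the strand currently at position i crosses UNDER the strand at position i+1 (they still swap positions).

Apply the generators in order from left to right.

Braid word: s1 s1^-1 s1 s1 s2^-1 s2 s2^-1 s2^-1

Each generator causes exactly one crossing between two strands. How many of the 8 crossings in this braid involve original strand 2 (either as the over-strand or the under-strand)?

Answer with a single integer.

Gen 1: crossing 1x2. Involves strand 2? yes. Count so far: 1
Gen 2: crossing 2x1. Involves strand 2? yes. Count so far: 2
Gen 3: crossing 1x2. Involves strand 2? yes. Count so far: 3
Gen 4: crossing 2x1. Involves strand 2? yes. Count so far: 4
Gen 5: crossing 2x3. Involves strand 2? yes. Count so far: 5
Gen 6: crossing 3x2. Involves strand 2? yes. Count so far: 6
Gen 7: crossing 2x3. Involves strand 2? yes. Count so far: 7
Gen 8: crossing 3x2. Involves strand 2? yes. Count so far: 8

Answer: 8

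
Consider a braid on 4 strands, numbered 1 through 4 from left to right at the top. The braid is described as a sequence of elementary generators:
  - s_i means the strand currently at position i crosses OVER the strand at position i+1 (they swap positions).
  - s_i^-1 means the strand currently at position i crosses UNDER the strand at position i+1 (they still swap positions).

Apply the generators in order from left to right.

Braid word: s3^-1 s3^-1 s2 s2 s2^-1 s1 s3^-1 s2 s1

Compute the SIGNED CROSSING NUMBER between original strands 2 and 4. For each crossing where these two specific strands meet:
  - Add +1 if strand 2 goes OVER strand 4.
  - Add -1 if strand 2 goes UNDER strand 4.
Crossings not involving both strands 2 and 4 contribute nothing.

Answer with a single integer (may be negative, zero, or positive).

Answer: -1

Derivation:
Gen 1: crossing 3x4. Both 2&4? no. Sum: 0
Gen 2: crossing 4x3. Both 2&4? no. Sum: 0
Gen 3: crossing 2x3. Both 2&4? no. Sum: 0
Gen 4: crossing 3x2. Both 2&4? no. Sum: 0
Gen 5: crossing 2x3. Both 2&4? no. Sum: 0
Gen 6: crossing 1x3. Both 2&4? no. Sum: 0
Gen 7: 2 under 4. Both 2&4? yes. Contrib: -1. Sum: -1
Gen 8: crossing 1x4. Both 2&4? no. Sum: -1
Gen 9: crossing 3x4. Both 2&4? no. Sum: -1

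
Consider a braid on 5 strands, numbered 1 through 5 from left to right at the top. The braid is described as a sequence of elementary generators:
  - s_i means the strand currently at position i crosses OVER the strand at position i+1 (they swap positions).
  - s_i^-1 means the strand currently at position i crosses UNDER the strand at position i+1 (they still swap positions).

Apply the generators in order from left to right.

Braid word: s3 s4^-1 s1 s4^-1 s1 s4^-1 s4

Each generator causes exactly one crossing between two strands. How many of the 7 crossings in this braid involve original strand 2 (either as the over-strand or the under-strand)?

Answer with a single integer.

Answer: 2

Derivation:
Gen 1: crossing 3x4. Involves strand 2? no. Count so far: 0
Gen 2: crossing 3x5. Involves strand 2? no. Count so far: 0
Gen 3: crossing 1x2. Involves strand 2? yes. Count so far: 1
Gen 4: crossing 5x3. Involves strand 2? no. Count so far: 1
Gen 5: crossing 2x1. Involves strand 2? yes. Count so far: 2
Gen 6: crossing 3x5. Involves strand 2? no. Count so far: 2
Gen 7: crossing 5x3. Involves strand 2? no. Count so far: 2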